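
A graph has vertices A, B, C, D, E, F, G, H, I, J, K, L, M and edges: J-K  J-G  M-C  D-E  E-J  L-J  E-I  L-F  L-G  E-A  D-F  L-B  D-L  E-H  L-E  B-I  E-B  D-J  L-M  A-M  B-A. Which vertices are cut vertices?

E, J, M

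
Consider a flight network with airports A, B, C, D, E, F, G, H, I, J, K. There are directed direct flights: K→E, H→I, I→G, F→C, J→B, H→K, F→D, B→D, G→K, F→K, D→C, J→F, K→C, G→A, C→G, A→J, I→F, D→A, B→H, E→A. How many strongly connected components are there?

{A, B, C, D, E, F, G, H, I, J, K} are all mutually reachable — one SCC of size 11.
That gives 1 strongly connected component.

1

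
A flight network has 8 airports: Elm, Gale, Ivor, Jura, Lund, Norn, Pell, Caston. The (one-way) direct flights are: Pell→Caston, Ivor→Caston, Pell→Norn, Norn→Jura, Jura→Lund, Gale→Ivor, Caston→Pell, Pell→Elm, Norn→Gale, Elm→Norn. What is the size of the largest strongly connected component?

{Elm, Gale, Ivor, Norn, Pell, Caston} are all mutually reachable — one SCC of size 6.
{Jura} is an SCC by itself.
{Lund} is an SCC by itself.
The largest has 6 vertices.

6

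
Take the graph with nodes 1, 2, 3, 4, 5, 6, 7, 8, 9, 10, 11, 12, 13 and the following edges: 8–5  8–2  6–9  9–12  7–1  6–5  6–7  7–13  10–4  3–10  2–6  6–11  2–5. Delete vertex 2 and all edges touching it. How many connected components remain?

2

With 2 gone, the remaining components are: {3, 4, 10}; {1, 5, 6, 7, 8, 9, 11, 12, 13}.
That is 2 components.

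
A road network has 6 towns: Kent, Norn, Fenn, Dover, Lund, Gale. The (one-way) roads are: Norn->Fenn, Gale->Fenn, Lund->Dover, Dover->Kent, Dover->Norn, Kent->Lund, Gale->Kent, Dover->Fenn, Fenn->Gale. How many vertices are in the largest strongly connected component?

{Fenn, Gale, Kent, Lund, Norn, Dover} are all mutually reachable — one SCC of size 6.
The largest has 6 vertices.

6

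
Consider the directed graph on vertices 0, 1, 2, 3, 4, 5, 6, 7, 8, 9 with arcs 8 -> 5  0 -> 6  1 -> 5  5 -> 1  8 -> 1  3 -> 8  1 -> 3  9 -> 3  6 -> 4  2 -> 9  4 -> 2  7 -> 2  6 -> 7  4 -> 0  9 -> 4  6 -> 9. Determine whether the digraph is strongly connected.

No

There is no directed path from 1 to 0, so the graph is not strongly connected.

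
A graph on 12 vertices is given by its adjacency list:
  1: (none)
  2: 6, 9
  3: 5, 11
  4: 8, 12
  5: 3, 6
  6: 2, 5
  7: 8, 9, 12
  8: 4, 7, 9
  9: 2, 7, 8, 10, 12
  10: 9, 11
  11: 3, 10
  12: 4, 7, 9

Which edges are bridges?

none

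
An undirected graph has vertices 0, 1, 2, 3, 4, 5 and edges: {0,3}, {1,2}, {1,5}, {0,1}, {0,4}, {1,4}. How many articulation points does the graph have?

2

Removing 0 increases the component count from 1 to 2, so 0 is a cut vertex.
Removing 1 increases the component count from 1 to 3, so 1 is a cut vertex.
By contrast removing 5 leaves 1 component; it is not a cut vertex. No other vertex is a cut vertex either.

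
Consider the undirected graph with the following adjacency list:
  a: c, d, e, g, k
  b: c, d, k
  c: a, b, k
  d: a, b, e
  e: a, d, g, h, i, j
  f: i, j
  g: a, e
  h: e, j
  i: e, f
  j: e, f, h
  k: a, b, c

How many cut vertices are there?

Removing e increases the component count from 1 to 2, so e is a cut vertex.
By contrast removing d leaves 1 component; it is not a cut vertex. No other vertex is a cut vertex either.

1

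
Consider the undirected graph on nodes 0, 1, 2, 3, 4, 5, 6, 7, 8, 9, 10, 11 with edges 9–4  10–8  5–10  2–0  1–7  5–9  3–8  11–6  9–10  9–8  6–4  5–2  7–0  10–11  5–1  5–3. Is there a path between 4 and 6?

Yes

From 4 we can reach 0, 1, 2, 3, 4, 5, 6, 7, 8, 9, 10, 11, which includes 6.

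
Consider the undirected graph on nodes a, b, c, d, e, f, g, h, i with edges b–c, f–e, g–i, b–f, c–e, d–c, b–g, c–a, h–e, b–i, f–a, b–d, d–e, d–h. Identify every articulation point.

Removing b increases the component count from 1 to 2, so b is a cut vertex.
By contrast removing i leaves 1 component; it is not a cut vertex. No other vertex is a cut vertex either.

b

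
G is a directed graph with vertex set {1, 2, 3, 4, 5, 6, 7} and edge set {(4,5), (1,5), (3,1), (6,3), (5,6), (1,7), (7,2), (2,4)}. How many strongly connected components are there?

1

{1, 2, 3, 4, 5, 6, 7} are all mutually reachable — one SCC of size 7.
That gives 1 strongly connected component.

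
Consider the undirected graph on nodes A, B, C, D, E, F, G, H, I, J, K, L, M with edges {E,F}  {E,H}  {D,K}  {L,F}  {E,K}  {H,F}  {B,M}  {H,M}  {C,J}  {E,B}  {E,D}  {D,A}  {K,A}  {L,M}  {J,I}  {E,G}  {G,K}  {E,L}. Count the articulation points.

2

Removing E increases the component count from 2 to 3, so E is a cut vertex.
Removing J increases the component count from 2 to 3, so J is a cut vertex.
By contrast removing F leaves 2 components; it is not a cut vertex. No other vertex is a cut vertex either.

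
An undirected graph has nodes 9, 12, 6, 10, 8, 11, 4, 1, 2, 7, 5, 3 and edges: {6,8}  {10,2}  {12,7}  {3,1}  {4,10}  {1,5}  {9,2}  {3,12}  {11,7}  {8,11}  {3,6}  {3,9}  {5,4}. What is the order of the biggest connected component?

Starting from 1 we can reach 1, 2, 3, 4, 5, 6, 7, 8, 9, 10, 11, 12. That is one component of size 12.
The largest has 12 vertices.

12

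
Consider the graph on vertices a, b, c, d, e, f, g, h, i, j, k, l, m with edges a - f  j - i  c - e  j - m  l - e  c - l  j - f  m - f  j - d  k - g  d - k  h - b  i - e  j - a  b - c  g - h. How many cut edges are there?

0

The edges on the cycle j-m-f-j are not bridges since each lies on that cycle.
Every edge lies on some cycle, so there are no bridges.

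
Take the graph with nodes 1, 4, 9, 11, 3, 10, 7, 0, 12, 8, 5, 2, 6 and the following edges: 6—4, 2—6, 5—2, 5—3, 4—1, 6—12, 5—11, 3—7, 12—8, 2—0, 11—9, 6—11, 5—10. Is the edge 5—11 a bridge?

No

After removing 5—11, the path 5-2-6-11 still connects them, so the edge is not a bridge.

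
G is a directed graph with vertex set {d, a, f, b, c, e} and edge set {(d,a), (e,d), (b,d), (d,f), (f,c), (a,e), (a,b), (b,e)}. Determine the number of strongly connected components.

3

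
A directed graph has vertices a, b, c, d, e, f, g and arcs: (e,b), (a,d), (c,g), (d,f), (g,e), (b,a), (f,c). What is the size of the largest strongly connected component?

7

{a, b, c, d, e, f, g} are all mutually reachable — one SCC of size 7.
The largest has 7 vertices.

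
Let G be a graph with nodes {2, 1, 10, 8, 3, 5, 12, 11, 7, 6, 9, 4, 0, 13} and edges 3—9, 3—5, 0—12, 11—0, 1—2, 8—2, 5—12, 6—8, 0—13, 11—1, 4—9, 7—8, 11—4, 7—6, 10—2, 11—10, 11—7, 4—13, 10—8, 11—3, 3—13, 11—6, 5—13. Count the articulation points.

Removing 11 increases the component count from 1 to 2, so 11 is a cut vertex.
By contrast removing 0 leaves 1 component; it is not a cut vertex. No other vertex is a cut vertex either.

1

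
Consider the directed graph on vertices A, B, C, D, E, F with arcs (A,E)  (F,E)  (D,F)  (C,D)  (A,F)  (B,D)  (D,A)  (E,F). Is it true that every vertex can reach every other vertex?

There is no directed path from E to C, so the graph is not strongly connected.

No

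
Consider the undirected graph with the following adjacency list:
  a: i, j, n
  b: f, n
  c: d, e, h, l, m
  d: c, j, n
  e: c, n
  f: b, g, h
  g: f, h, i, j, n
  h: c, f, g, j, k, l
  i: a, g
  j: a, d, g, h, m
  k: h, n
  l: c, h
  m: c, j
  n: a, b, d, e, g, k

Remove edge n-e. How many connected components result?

n and e are still connected via n-d-c-e, so the component count stays at 1.

1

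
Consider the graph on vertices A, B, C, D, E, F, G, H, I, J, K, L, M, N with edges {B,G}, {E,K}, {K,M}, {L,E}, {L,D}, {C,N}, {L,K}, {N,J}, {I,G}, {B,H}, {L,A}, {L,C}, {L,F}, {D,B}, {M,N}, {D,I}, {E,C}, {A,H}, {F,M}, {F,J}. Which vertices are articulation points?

L

Removing L increases the component count from 1 to 2, so L is a cut vertex.
By contrast removing E leaves 1 component; it is not a cut vertex. No other vertex is a cut vertex either.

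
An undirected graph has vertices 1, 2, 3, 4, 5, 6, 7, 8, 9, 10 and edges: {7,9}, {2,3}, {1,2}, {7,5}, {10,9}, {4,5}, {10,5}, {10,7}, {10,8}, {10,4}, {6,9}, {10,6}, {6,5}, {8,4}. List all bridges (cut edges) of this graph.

The edges on the cycle 10-8-4-5-6-10 are not bridges since each lies on that cycle.
But removing 2 - 3 disconnects 2 from 3; removing 2 - 1 disconnects 2 from 1 — these are bridges.

1-2, 2-3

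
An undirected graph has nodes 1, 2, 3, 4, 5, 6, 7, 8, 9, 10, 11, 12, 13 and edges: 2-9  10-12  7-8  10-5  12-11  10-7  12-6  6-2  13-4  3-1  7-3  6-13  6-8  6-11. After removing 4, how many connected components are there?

1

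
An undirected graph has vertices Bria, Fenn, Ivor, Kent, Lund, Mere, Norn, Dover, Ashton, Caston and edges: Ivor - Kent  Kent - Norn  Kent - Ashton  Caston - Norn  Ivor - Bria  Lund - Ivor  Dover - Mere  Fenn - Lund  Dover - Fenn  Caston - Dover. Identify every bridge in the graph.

The edges on the cycle Caston-Dover-Fenn-Lund-Ivor-Kent-Norn-Caston are not bridges since each lies on that cycle.
But removing Dover - Mere disconnects Dover from Mere; removing Bria - Ivor disconnects Bria from Ivor; removing Ashton - Kent disconnects Ashton from Kent — these are bridges.

Ashton-Kent, Bria-Ivor, Dover-Mere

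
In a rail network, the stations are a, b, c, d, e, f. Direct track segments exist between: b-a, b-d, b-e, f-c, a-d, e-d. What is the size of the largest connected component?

4

Starting from c we can reach c, f. That is one component of size 2.
Starting from a we can reach a, b, d, e. That is one component of size 4.
The largest has 4 vertices.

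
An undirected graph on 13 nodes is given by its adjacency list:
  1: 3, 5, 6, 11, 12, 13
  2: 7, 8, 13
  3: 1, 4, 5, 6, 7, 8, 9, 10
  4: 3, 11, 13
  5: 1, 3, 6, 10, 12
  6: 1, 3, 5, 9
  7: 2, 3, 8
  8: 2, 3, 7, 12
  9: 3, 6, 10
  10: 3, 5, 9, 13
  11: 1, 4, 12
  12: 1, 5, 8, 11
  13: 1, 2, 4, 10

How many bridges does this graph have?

The edges on the cycle 3-5-12-11-4-3 are not bridges since each lies on that cycle.
Every edge lies on some cycle, so there are no bridges.

0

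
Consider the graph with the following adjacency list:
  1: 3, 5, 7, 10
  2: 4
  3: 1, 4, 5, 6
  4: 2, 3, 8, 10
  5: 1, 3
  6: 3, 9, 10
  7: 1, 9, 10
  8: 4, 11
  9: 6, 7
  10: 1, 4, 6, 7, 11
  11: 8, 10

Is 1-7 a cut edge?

No

After removing 1-7, the path 1-10-7 still connects them, so the edge is not a bridge.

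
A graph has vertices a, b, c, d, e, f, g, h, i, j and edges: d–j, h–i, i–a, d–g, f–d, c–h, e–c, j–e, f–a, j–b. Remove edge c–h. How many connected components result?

1

c and h are still connected via c-e-j-d-f-a-i-h, so the component count stays at 1.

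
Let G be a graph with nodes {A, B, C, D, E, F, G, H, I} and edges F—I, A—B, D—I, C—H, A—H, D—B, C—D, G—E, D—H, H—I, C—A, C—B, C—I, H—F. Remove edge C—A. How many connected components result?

2

C and A are still connected via C-B-A, so the component count stays at 2.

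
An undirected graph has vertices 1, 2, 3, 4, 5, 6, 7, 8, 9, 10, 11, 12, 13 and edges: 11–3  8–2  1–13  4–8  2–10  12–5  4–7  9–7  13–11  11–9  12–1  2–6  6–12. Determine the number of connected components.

1

Starting from 1 we can reach 1, 2, 3, 4, 5, 6, 7, 8, 9, 10, 11, 12, 13. That is one component of size 13.
Total: 1 component.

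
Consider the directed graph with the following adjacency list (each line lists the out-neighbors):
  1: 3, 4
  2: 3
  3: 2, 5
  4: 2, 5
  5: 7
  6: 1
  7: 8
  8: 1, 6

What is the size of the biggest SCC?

8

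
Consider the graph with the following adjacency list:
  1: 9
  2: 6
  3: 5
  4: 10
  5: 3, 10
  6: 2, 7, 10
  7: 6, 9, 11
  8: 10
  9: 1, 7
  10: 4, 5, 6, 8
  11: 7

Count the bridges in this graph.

10

removing 9-7 disconnects 9 from 7; removing 5-10 disconnects 5 from 10; removing 7-6 disconnects 7 from 6; removing 10-6 disconnects 10 from 6 — these are bridges.
In total 10 edges are bridges.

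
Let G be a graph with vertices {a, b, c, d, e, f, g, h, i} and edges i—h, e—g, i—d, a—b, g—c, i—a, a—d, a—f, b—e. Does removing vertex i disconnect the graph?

Yes

Deleting i raises the number of components from 1 to 2, so i is a cut vertex.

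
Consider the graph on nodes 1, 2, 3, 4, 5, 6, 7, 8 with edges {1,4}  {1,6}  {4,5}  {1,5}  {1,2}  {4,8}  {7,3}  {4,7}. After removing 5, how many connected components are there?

With 5 gone, the remaining components are: {1, 2, 3, 4, 6, 7, 8}.
That is 1 component.

1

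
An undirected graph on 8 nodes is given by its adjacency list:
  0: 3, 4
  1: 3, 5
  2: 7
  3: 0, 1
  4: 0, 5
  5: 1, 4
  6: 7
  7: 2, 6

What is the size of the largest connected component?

Starting from 2 we can reach 2, 6, 7. That is one component of size 3.
Starting from 0 we can reach 0, 1, 3, 4, 5. That is one component of size 5.
The largest has 5 vertices.

5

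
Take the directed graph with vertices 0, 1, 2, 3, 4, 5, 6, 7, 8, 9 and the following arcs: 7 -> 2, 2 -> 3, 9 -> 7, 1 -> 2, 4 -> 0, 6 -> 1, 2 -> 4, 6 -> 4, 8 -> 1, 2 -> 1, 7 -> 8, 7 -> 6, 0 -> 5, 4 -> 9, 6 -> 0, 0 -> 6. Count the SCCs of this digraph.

{0, 1, 2, 4, 6, 7, 8, 9} are all mutually reachable — one SCC of size 8.
{5} is an SCC by itself.
{3} is an SCC by itself.
That gives 3 strongly connected components.

3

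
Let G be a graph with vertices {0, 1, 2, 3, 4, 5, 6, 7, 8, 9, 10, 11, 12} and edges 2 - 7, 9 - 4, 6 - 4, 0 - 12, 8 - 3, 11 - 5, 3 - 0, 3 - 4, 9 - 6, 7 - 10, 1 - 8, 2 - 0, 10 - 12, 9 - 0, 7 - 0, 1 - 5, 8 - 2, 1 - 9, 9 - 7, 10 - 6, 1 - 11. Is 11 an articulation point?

No

Deleting 11 leaves 1 component (was 1) (its neighbors 1, 5 remain connected to each other), so 11 is not a cut vertex.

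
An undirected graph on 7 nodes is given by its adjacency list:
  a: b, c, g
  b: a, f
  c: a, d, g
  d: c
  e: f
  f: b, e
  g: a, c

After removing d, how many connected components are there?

With d gone, the remaining components are: {a, b, c, e, f, g}.
That is 1 component.

1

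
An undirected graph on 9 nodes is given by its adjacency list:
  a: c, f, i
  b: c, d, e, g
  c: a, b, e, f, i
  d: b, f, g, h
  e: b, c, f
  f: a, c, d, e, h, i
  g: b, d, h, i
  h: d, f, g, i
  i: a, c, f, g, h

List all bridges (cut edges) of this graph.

The edges on the cycle i-g-b-d-f-c-i are not bridges since each lies on that cycle.
Every edge lies on some cycle, so there are no bridges.

none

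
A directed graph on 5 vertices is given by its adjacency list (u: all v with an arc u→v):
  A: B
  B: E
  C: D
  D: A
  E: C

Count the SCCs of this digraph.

1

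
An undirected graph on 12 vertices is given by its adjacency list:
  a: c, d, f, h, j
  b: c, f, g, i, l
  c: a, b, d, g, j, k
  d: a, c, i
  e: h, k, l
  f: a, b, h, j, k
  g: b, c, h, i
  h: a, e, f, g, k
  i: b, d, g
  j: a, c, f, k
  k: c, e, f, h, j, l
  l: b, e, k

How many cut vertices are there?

0

Removing c, for instance, still leaves 1 component. No single vertex removal increases the component count — the graph has no articulation points.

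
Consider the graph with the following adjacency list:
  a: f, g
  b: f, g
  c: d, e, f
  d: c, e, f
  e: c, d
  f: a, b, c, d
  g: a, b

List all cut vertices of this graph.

Removing f increases the component count from 1 to 2, so f is a cut vertex.
By contrast removing b leaves 1 component; it is not a cut vertex. No other vertex is a cut vertex either.

f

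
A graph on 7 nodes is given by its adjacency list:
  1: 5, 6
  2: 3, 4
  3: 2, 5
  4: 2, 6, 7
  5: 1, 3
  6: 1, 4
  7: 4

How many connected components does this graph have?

Starting from 1 we can reach 1, 2, 3, 4, 5, 6, 7. That is one component of size 7.
Total: 1 component.

1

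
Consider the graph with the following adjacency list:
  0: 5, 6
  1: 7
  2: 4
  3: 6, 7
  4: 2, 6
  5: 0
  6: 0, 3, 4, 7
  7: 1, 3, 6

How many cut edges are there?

The edges on the cycle 6-7-3-6 are not bridges since each lies on that cycle.
But removing 4-2 disconnects 4 from 2; removing 6-0 disconnects 6 from 0; removing 6-4 disconnects 6 from 4; removing 0-5 disconnects 0 from 5 — these are bridges.
In total 5 edges are bridges.

5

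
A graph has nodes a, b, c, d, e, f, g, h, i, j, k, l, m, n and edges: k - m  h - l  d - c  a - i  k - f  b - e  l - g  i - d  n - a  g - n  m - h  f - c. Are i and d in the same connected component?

From i we can reach a, c, d, f, g, h, i, k, l, m, n, which includes d.

Yes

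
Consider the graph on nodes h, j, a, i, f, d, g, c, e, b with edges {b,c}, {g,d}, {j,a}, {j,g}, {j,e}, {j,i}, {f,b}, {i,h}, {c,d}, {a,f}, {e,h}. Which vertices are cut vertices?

Removing j increases the component count from 1 to 2, so j is a cut vertex.
By contrast removing d leaves 1 component; it is not a cut vertex. No other vertex is a cut vertex either.

j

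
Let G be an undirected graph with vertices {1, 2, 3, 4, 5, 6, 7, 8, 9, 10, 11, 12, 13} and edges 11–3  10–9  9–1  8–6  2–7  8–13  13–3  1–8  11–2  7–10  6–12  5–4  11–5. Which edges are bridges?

11-5, 12-6, 4-5, 6-8

The edges on the cycle 11-2-7-10-9-1-8-13-3-11 are not bridges since each lies on that cycle.
But removing 5–4 disconnects 5 from 4; removing 6–8 disconnects 6 from 8; removing 6–12 disconnects 6 from 12; removing 11–5 disconnects 11 from 5 — these are bridges.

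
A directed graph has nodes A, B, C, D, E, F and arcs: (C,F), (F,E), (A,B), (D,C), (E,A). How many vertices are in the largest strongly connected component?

1

{D} is an SCC by itself.
{E} is an SCC by itself.
{F} is an SCC by itself.
{A} is an SCC by itself.
{C} is an SCC by itself.
(and 1 more singleton SCC)
The largest has 1 vertex.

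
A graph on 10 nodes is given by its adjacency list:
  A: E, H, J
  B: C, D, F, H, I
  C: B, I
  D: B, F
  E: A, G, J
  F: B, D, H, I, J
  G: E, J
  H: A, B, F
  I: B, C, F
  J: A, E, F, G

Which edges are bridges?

none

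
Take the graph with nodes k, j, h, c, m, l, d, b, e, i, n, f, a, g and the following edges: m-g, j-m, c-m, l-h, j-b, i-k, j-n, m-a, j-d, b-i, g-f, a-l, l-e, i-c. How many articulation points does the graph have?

Removing a increases the component count from 1 to 2, so a is a cut vertex.
Removing g increases the component count from 1 to 2, so g is a cut vertex.
Removing i increases the component count from 1 to 2, so i is a cut vertex.
Likewise j, l, m are cut vertices.
By contrast removing b leaves 1 component; it is not a cut vertex. No other vertex is a cut vertex either.

6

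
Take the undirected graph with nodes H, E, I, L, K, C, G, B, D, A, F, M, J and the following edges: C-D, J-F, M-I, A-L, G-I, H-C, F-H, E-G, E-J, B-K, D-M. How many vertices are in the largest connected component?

Starting from A we can reach A, L. That is one component of size 2.
Starting from B we can reach B, K. That is one component of size 2.
Starting from C we can reach C, D, E, F, G, H, I, J, M. That is one component of size 9.
The largest has 9 vertices.

9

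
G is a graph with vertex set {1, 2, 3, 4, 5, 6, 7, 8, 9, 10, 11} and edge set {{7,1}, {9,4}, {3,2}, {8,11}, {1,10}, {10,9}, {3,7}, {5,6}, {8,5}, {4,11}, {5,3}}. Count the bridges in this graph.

2

The edges on the cycle 8-5-3-7-1-10-9-4-11-8 are not bridges since each lies on that cycle.
But removing 5–6 disconnects 5 from 6; removing 3–2 disconnects 3 from 2 — these are bridges.
That makes 2 bridges.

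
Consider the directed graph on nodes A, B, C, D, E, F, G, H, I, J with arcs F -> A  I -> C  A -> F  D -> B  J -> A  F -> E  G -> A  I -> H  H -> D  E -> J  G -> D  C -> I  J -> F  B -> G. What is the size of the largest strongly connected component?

4

{A, E, F, J} are all mutually reachable — one SCC of size 4.
{B, D, G} are all mutually reachable — one SCC of size 3.
{C, I} are all mutually reachable — one SCC of size 2.
{H} is an SCC by itself.
The largest has 4 vertices.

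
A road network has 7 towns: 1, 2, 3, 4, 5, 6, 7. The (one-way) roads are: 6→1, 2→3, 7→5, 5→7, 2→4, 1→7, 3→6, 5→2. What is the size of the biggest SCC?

{1, 2, 3, 5, 6, 7} are all mutually reachable — one SCC of size 6.
{4} is an SCC by itself.
The largest has 6 vertices.

6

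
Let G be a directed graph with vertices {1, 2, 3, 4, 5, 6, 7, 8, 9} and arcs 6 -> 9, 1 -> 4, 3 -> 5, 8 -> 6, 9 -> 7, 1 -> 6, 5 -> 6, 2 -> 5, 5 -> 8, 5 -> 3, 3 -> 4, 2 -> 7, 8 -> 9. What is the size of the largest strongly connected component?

2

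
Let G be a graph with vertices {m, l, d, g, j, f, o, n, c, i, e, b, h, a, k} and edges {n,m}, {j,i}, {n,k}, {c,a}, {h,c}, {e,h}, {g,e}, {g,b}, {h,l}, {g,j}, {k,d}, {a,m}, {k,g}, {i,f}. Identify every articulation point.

g, h, i, j, k

Removing g increases the component count from 2 to 4, so g is a cut vertex.
Removing h increases the component count from 2 to 3, so h is a cut vertex.
Removing i increases the component count from 2 to 3, so i is a cut vertex.
Likewise j, k are cut vertices.
By contrast removing c leaves 2 components; it is not a cut vertex. No other vertex is a cut vertex either.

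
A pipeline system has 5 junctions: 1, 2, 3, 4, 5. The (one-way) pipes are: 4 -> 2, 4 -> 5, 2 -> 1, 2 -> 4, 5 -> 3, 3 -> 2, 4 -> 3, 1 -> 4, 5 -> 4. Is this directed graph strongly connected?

From 3 we can reach every vertex (1, 2, 3, 4, 5), and every vertex can reach 3 (1, 2, 3, 4, 5). So the whole graph is one strongly connected component.

Yes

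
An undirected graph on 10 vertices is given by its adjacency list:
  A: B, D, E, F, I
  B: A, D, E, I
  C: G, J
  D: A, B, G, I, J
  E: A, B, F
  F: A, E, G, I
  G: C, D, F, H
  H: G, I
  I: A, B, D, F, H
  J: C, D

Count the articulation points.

Removing G, for instance, still leaves 1 component. No single vertex removal increases the component count — the graph has no articulation points.

0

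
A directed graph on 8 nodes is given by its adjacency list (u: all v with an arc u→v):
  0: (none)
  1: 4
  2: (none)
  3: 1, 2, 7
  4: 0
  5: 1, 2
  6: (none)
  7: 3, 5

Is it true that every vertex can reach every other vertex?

No

There is no directed path from 0 to 7, so the graph is not strongly connected.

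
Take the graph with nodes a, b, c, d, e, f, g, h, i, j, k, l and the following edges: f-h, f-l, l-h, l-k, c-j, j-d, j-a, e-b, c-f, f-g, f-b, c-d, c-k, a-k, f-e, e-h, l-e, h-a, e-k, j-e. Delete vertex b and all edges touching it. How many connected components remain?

With b gone, the remaining components are: {i}; {a, c, d, e, f, g, h, j, k, l}.
That is 2 components.

2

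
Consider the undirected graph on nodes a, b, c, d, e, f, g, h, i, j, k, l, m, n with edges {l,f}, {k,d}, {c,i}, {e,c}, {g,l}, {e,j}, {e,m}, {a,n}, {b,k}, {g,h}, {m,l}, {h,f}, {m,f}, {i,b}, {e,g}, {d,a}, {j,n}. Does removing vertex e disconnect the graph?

Deleting e raises the number of components from 1 to 2, so e is a cut vertex.

Yes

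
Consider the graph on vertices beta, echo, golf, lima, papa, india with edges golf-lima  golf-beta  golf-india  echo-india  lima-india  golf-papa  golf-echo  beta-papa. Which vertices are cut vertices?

golf

Removing golf increases the component count from 1 to 2, so golf is a cut vertex.
By contrast removing lima leaves 1 component; it is not a cut vertex. No other vertex is a cut vertex either.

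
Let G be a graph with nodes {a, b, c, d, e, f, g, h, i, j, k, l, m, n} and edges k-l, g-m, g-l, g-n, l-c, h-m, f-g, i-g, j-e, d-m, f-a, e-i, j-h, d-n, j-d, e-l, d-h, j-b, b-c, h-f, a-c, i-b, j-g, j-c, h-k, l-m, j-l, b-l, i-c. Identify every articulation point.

Removing j, for instance, still leaves 1 component. No single vertex removal increases the component count — the graph has no articulation points.

none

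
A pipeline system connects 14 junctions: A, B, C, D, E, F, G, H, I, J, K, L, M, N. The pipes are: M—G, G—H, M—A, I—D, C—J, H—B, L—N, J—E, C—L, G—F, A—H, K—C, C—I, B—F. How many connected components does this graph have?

Starting from A we can reach A, B, F, G, H, M. That is one component of size 6.
Starting from C we can reach C, D, E, I, J, K, L, N. That is one component of size 8.
Total: 2 components.

2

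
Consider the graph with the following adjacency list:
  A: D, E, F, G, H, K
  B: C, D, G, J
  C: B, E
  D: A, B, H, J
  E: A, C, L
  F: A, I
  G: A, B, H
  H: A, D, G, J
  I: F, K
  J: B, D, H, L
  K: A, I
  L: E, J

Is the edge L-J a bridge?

After removing L-J, the path L-E-A-H-J still connects them, so the edge is not a bridge.

No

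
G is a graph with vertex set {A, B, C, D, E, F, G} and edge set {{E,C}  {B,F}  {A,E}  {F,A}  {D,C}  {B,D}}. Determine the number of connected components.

2

G is isolated — a component by itself.
Starting from A we can reach A, B, C, D, E, F. That is one component of size 6.
Total: 2 components.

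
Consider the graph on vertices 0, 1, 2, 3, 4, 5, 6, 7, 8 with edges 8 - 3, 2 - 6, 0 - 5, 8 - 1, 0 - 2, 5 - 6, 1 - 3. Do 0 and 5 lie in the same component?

From 0 we can reach 0, 2, 5, 6, which includes 5.

Yes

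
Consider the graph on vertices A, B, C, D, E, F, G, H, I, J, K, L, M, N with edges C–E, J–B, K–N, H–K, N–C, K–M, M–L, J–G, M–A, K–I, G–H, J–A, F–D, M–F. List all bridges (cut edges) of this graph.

B-J, C-E, C-N, D-F, F-M, I-K, K-N, L-M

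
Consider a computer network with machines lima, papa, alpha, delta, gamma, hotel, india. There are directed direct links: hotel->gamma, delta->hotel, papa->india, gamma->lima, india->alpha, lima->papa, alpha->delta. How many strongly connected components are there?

1

{lima, papa, alpha, delta, gamma, hotel, india} are all mutually reachable — one SCC of size 7.
That gives 1 strongly connected component.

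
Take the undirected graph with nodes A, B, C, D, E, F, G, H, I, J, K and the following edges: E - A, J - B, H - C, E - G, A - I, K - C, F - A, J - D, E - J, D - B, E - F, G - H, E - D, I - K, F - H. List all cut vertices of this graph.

E

Removing E increases the component count from 1 to 2, so E is a cut vertex.
By contrast removing D leaves 1 component; it is not a cut vertex. No other vertex is a cut vertex either.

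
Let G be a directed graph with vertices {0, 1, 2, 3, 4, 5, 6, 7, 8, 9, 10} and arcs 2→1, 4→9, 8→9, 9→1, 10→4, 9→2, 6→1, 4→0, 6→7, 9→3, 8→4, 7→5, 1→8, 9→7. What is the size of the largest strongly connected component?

{1, 2, 4, 8, 9} are all mutually reachable — one SCC of size 5.
{6} is an SCC by itself.
{3} is an SCC by itself.
{5} is an SCC by itself.
{7} is an SCC by itself.
(and 2 more singleton SCCs)
The largest has 5 vertices.

5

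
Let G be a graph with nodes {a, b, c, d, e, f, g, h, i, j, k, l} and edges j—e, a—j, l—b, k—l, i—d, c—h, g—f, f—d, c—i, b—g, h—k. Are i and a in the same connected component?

No

The component containing i is {b, c, d, f, g, h, i, k, l}, and a is not in it.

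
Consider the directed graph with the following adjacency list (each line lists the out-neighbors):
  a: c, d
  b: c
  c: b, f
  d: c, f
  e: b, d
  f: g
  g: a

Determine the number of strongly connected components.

2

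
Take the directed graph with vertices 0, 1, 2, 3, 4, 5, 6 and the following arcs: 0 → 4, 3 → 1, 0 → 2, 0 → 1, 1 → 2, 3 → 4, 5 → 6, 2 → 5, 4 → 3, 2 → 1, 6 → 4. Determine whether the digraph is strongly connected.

There is no directed path from 5 to 0, so the graph is not strongly connected.

No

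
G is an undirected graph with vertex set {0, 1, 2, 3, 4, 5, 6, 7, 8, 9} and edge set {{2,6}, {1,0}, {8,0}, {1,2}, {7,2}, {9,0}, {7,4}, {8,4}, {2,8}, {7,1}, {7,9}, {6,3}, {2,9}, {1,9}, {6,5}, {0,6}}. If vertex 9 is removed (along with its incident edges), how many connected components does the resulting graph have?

1

With 9 gone, the remaining components are: {0, 1, 2, 3, 4, 5, 6, 7, 8}.
That is 1 component.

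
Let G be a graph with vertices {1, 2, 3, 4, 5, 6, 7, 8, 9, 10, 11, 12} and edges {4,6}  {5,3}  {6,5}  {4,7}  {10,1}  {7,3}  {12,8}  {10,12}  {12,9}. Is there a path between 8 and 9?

Yes

From 8 we can reach 1, 8, 9, 10, 12, which includes 9.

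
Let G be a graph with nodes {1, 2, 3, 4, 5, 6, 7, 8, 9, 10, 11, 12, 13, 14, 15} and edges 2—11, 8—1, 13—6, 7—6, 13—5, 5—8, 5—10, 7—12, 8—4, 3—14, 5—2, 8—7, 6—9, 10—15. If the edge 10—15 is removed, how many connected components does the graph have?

3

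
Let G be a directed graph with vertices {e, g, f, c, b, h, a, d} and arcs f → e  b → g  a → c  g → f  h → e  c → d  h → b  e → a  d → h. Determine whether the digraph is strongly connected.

Yes

From b we can reach every vertex (a, b, c, d, e, f, g, h), and every vertex can reach b (a, b, c, d, e, f, g, h). So the whole graph is one strongly connected component.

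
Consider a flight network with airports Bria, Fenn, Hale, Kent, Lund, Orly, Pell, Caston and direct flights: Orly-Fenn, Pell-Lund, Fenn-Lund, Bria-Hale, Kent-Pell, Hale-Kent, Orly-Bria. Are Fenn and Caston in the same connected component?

No

The component containing Fenn is {Bria, Fenn, Hale, Kent, Lund, Orly, Pell}, and Caston is not in it.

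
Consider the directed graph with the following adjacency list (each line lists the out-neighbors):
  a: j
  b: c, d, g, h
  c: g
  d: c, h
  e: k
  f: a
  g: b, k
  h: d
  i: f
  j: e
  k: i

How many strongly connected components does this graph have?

2

{a, e, f, i, j, k} are all mutually reachable — one SCC of size 6.
{b, c, d, g, h} are all mutually reachable — one SCC of size 5.
That gives 2 strongly connected components.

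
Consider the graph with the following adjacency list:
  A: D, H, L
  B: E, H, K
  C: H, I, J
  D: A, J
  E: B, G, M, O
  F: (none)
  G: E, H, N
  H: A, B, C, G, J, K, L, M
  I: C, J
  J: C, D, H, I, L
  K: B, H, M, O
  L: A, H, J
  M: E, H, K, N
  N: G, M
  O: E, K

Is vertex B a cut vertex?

Deleting B leaves 2 components (was 2), so B is not a cut vertex.

No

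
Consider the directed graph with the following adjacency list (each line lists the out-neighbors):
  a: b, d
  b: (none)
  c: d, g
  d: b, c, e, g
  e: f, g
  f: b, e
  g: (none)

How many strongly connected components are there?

{c, d} are all mutually reachable — one SCC of size 2.
{e, f} are all mutually reachable — one SCC of size 2.
{g} is an SCC by itself.
{b} is an SCC by itself.
{a} is an SCC by itself.
That gives 5 strongly connected components.

5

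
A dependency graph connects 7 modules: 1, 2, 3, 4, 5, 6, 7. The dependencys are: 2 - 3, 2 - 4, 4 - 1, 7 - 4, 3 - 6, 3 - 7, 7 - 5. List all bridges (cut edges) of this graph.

The edges on the cycle 2-3-7-4-2 are not bridges since each lies on that cycle.
But removing 3 - 6 disconnects 3 from 6; removing 7 - 5 disconnects 7 from 5; removing 4 - 1 disconnects 4 from 1 — these are bridges.

1-4, 3-6, 5-7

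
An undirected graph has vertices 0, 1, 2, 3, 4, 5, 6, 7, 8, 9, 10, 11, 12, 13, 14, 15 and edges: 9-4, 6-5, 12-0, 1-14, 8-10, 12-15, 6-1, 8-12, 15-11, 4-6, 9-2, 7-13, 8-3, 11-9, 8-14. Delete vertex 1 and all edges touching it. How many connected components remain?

With 1 gone, the remaining components are: {7, 13}; {0, 2, 3, 4, 5, 6, 8, 9, 10, 11, 12, 14, 15}.
That is 2 components.

2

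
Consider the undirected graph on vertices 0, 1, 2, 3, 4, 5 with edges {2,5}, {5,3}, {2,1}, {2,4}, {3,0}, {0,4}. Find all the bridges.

The edges on the cycle 2-5-3-0-4-2 are not bridges since each lies on that cycle.
But removing 2-1 disconnects 2 from 1 — this is a bridge.

1-2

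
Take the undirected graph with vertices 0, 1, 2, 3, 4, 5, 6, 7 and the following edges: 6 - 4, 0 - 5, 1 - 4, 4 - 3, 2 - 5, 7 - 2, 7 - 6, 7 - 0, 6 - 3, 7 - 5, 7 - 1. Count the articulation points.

1

Removing 7 increases the component count from 1 to 2, so 7 is a cut vertex.
By contrast removing 0 leaves 1 component; it is not a cut vertex. No other vertex is a cut vertex either.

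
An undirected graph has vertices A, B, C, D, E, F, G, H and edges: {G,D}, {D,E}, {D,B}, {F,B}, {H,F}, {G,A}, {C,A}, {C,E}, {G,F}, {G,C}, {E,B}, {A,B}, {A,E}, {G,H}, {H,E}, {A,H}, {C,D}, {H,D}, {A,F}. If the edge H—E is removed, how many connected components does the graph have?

1

H and E are still connected via H-A-E, so the component count stays at 1.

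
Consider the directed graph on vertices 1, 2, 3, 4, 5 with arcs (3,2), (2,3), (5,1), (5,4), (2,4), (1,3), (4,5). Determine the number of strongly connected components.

1

{1, 2, 3, 4, 5} are all mutually reachable — one SCC of size 5.
That gives 1 strongly connected component.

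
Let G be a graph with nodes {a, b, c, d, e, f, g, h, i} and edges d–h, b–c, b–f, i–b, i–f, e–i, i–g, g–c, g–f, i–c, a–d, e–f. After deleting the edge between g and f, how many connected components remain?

2

g and f are still connected via g-i-f, so the component count stays at 2.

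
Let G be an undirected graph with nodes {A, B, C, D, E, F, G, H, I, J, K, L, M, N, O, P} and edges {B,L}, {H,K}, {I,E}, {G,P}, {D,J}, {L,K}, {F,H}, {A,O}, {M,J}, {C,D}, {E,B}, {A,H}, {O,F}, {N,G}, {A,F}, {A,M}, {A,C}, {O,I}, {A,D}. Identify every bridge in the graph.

G-N, G-P

The edges on the cycle A-M-J-D-A are not bridges since each lies on that cycle.
But removing N—G disconnects N from G; removing G—P disconnects G from P — these are bridges.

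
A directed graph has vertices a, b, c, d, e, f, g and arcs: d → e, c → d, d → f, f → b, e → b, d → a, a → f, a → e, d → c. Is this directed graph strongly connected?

No

There is no directed path from c to g, so the graph is not strongly connected.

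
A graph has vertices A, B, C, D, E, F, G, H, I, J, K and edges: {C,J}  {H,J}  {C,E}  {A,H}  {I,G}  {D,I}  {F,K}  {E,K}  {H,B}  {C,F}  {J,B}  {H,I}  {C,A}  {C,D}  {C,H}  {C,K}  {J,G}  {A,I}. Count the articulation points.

Removing C increases the component count from 1 to 2, so C is a cut vertex.
By contrast removing F leaves 1 component; it is not a cut vertex. No other vertex is a cut vertex either.

1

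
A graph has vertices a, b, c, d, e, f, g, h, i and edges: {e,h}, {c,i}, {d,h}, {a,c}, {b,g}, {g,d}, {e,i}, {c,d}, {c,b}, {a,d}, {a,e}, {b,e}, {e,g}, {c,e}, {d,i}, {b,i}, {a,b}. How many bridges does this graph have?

0

The edges on the cycle c-b-g-d-h-e-c are not bridges since each lies on that cycle.
Every edge lies on some cycle, so there are no bridges.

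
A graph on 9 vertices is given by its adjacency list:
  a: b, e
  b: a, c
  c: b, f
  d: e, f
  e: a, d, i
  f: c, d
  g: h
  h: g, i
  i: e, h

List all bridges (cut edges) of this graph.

The edges on the cycle a-b-c-f-d-e-a are not bridges since each lies on that cycle.
But removing i-h disconnects i from h; removing e-i disconnects e from i; removing g-h disconnects g from h — these are bridges.

e-i, g-h, h-i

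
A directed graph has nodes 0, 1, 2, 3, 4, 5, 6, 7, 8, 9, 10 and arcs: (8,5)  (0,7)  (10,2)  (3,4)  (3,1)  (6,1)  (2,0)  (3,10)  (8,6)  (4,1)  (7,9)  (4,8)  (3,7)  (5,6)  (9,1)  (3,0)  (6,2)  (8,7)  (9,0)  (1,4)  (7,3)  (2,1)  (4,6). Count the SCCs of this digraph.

1

{0, 1, 2, 3, 4, 5, 6, 7, 8, 9, 10} are all mutually reachable — one SCC of size 11.
That gives 1 strongly connected component.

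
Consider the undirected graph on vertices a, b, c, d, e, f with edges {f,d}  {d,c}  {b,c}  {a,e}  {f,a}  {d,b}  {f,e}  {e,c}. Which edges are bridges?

none

The edges on the cycle f-d-b-c-e-a-f are not bridges since each lies on that cycle.
Every edge lies on some cycle, so there are no bridges.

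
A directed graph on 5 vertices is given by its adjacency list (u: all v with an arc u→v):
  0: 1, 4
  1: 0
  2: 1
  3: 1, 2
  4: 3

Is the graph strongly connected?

From 4 we can reach every vertex (0, 1, 2, 3, 4), and every vertex can reach 4 (0, 1, 2, 3, 4). So the whole graph is one strongly connected component.

Yes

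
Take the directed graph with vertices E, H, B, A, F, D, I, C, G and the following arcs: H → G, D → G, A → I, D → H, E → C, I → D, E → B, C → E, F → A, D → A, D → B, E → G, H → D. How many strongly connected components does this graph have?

{A, D, H, I} are all mutually reachable — one SCC of size 4.
{C, E} are all mutually reachable — one SCC of size 2.
{B} is an SCC by itself.
{F} is an SCC by itself.
{G} is an SCC by itself.
That gives 5 strongly connected components.

5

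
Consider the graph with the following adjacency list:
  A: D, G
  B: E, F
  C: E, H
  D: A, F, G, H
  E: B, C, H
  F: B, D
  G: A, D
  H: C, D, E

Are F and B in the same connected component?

From F we can reach A, B, C, D, E, F, G, H, which includes B.

Yes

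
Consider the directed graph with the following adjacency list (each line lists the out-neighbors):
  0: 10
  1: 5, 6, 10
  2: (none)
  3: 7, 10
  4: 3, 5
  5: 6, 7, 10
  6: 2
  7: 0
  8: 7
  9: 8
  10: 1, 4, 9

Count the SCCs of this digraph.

3

{0, 1, 3, 4, 5, 7, 8, 9, 10} are all mutually reachable — one SCC of size 9.
{6} is an SCC by itself.
{2} is an SCC by itself.
That gives 3 strongly connected components.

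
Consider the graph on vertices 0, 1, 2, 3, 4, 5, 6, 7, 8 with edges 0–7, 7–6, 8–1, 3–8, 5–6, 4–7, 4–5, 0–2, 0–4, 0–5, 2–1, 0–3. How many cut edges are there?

The edges on the cycle 0-3-8-1-2-0 are not bridges since each lies on that cycle.
Every edge lies on some cycle, so there are no bridges.

0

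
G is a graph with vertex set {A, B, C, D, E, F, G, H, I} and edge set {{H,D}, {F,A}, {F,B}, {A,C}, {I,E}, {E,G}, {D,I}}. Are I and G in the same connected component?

From I we can reach D, E, G, H, I, which includes G.

Yes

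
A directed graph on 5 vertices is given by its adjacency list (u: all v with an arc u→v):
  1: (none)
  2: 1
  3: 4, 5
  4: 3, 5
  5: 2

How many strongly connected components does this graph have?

4

{3, 4} are all mutually reachable — one SCC of size 2.
{5} is an SCC by itself.
{2} is an SCC by itself.
{1} is an SCC by itself.
That gives 4 strongly connected components.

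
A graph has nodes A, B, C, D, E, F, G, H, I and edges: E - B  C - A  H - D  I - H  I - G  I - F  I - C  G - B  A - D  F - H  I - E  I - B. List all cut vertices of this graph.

Removing I increases the component count from 1 to 2, so I is a cut vertex.
By contrast removing B leaves 1 component; it is not a cut vertex. No other vertex is a cut vertex either.

I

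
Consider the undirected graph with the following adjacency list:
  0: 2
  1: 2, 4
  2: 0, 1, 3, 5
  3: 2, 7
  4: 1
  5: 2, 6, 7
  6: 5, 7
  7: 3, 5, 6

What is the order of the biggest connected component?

8

Starting from 0 we can reach 0, 1, 2, 3, 4, 5, 6, 7. That is one component of size 8.
The largest has 8 vertices.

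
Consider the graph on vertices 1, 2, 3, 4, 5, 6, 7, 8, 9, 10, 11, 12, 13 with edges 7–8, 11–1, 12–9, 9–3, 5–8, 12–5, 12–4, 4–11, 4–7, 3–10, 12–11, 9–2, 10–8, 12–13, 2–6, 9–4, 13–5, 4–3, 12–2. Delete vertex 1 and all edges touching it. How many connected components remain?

With 1 gone, the remaining components are: {2, 3, 4, 5, 6, 7, 8, 9, 10, 11, 12, 13}.
That is 1 component.

1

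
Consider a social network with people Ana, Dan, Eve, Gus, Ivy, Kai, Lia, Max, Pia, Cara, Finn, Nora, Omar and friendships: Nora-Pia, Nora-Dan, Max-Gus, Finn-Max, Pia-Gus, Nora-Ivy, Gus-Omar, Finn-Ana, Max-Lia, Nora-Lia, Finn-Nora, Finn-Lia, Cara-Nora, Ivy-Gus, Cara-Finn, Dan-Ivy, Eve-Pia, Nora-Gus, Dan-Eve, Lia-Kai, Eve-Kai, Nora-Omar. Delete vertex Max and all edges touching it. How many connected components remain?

With Max gone, the remaining components are: {Ana, Dan, Eve, Gus, Ivy, Kai, Lia, Pia, Cara, Finn, Nora, Omar}.
That is 1 component.

1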